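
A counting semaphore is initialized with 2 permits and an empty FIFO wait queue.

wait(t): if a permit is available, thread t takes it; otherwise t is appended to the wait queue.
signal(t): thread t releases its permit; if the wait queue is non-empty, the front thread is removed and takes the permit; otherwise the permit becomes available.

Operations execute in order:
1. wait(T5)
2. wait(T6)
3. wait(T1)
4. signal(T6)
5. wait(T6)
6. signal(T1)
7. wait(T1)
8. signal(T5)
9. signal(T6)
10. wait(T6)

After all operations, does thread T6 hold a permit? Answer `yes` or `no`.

Answer: yes

Derivation:
Step 1: wait(T5) -> count=1 queue=[] holders={T5}
Step 2: wait(T6) -> count=0 queue=[] holders={T5,T6}
Step 3: wait(T1) -> count=0 queue=[T1] holders={T5,T6}
Step 4: signal(T6) -> count=0 queue=[] holders={T1,T5}
Step 5: wait(T6) -> count=0 queue=[T6] holders={T1,T5}
Step 6: signal(T1) -> count=0 queue=[] holders={T5,T6}
Step 7: wait(T1) -> count=0 queue=[T1] holders={T5,T6}
Step 8: signal(T5) -> count=0 queue=[] holders={T1,T6}
Step 9: signal(T6) -> count=1 queue=[] holders={T1}
Step 10: wait(T6) -> count=0 queue=[] holders={T1,T6}
Final holders: {T1,T6} -> T6 in holders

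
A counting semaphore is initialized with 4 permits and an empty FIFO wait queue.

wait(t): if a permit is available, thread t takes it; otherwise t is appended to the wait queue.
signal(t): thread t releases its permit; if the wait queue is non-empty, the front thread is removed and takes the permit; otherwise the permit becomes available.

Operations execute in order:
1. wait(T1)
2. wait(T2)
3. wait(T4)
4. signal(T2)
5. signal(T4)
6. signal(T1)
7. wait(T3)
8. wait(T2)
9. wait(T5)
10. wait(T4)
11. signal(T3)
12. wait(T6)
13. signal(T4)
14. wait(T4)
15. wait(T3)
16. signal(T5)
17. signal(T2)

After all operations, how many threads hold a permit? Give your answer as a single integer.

Step 1: wait(T1) -> count=3 queue=[] holders={T1}
Step 2: wait(T2) -> count=2 queue=[] holders={T1,T2}
Step 3: wait(T4) -> count=1 queue=[] holders={T1,T2,T4}
Step 4: signal(T2) -> count=2 queue=[] holders={T1,T4}
Step 5: signal(T4) -> count=3 queue=[] holders={T1}
Step 6: signal(T1) -> count=4 queue=[] holders={none}
Step 7: wait(T3) -> count=3 queue=[] holders={T3}
Step 8: wait(T2) -> count=2 queue=[] holders={T2,T3}
Step 9: wait(T5) -> count=1 queue=[] holders={T2,T3,T5}
Step 10: wait(T4) -> count=0 queue=[] holders={T2,T3,T4,T5}
Step 11: signal(T3) -> count=1 queue=[] holders={T2,T4,T5}
Step 12: wait(T6) -> count=0 queue=[] holders={T2,T4,T5,T6}
Step 13: signal(T4) -> count=1 queue=[] holders={T2,T5,T6}
Step 14: wait(T4) -> count=0 queue=[] holders={T2,T4,T5,T6}
Step 15: wait(T3) -> count=0 queue=[T3] holders={T2,T4,T5,T6}
Step 16: signal(T5) -> count=0 queue=[] holders={T2,T3,T4,T6}
Step 17: signal(T2) -> count=1 queue=[] holders={T3,T4,T6}
Final holders: {T3,T4,T6} -> 3 thread(s)

Answer: 3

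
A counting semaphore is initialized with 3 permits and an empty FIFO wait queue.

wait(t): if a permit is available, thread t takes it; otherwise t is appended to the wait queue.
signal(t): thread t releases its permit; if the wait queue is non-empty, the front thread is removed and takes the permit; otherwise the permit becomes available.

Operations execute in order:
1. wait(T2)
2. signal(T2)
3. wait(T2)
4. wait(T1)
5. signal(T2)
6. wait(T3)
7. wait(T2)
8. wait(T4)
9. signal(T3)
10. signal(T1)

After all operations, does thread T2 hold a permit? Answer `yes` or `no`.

Answer: yes

Derivation:
Step 1: wait(T2) -> count=2 queue=[] holders={T2}
Step 2: signal(T2) -> count=3 queue=[] holders={none}
Step 3: wait(T2) -> count=2 queue=[] holders={T2}
Step 4: wait(T1) -> count=1 queue=[] holders={T1,T2}
Step 5: signal(T2) -> count=2 queue=[] holders={T1}
Step 6: wait(T3) -> count=1 queue=[] holders={T1,T3}
Step 7: wait(T2) -> count=0 queue=[] holders={T1,T2,T3}
Step 8: wait(T4) -> count=0 queue=[T4] holders={T1,T2,T3}
Step 9: signal(T3) -> count=0 queue=[] holders={T1,T2,T4}
Step 10: signal(T1) -> count=1 queue=[] holders={T2,T4}
Final holders: {T2,T4} -> T2 in holders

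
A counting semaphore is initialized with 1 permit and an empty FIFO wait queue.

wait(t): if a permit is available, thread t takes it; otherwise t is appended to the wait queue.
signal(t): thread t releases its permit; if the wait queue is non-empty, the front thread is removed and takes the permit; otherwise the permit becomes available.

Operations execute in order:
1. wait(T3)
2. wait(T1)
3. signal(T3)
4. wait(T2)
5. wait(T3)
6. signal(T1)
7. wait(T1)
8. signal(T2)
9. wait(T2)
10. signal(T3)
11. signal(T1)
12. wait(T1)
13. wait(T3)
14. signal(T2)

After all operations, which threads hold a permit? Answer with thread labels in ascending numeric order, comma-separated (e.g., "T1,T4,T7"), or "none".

Step 1: wait(T3) -> count=0 queue=[] holders={T3}
Step 2: wait(T1) -> count=0 queue=[T1] holders={T3}
Step 3: signal(T3) -> count=0 queue=[] holders={T1}
Step 4: wait(T2) -> count=0 queue=[T2] holders={T1}
Step 5: wait(T3) -> count=0 queue=[T2,T3] holders={T1}
Step 6: signal(T1) -> count=0 queue=[T3] holders={T2}
Step 7: wait(T1) -> count=0 queue=[T3,T1] holders={T2}
Step 8: signal(T2) -> count=0 queue=[T1] holders={T3}
Step 9: wait(T2) -> count=0 queue=[T1,T2] holders={T3}
Step 10: signal(T3) -> count=0 queue=[T2] holders={T1}
Step 11: signal(T1) -> count=0 queue=[] holders={T2}
Step 12: wait(T1) -> count=0 queue=[T1] holders={T2}
Step 13: wait(T3) -> count=0 queue=[T1,T3] holders={T2}
Step 14: signal(T2) -> count=0 queue=[T3] holders={T1}
Final holders: T1

Answer: T1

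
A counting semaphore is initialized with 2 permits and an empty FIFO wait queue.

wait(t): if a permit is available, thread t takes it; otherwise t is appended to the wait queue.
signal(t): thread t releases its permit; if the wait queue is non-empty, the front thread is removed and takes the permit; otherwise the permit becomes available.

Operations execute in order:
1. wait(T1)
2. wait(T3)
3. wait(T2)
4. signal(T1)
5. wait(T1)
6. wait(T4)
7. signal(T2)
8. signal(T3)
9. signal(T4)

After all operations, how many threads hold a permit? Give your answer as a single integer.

Step 1: wait(T1) -> count=1 queue=[] holders={T1}
Step 2: wait(T3) -> count=0 queue=[] holders={T1,T3}
Step 3: wait(T2) -> count=0 queue=[T2] holders={T1,T3}
Step 4: signal(T1) -> count=0 queue=[] holders={T2,T3}
Step 5: wait(T1) -> count=0 queue=[T1] holders={T2,T3}
Step 6: wait(T4) -> count=0 queue=[T1,T4] holders={T2,T3}
Step 7: signal(T2) -> count=0 queue=[T4] holders={T1,T3}
Step 8: signal(T3) -> count=0 queue=[] holders={T1,T4}
Step 9: signal(T4) -> count=1 queue=[] holders={T1}
Final holders: {T1} -> 1 thread(s)

Answer: 1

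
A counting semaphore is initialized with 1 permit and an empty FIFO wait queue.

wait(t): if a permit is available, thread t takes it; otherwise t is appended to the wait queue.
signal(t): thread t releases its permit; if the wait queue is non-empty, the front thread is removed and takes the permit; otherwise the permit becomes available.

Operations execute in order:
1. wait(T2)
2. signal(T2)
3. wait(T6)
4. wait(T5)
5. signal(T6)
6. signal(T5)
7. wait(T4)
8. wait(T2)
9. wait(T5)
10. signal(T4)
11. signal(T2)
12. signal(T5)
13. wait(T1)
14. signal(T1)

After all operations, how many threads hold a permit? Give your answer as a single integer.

Answer: 0

Derivation:
Step 1: wait(T2) -> count=0 queue=[] holders={T2}
Step 2: signal(T2) -> count=1 queue=[] holders={none}
Step 3: wait(T6) -> count=0 queue=[] holders={T6}
Step 4: wait(T5) -> count=0 queue=[T5] holders={T6}
Step 5: signal(T6) -> count=0 queue=[] holders={T5}
Step 6: signal(T5) -> count=1 queue=[] holders={none}
Step 7: wait(T4) -> count=0 queue=[] holders={T4}
Step 8: wait(T2) -> count=0 queue=[T2] holders={T4}
Step 9: wait(T5) -> count=0 queue=[T2,T5] holders={T4}
Step 10: signal(T4) -> count=0 queue=[T5] holders={T2}
Step 11: signal(T2) -> count=0 queue=[] holders={T5}
Step 12: signal(T5) -> count=1 queue=[] holders={none}
Step 13: wait(T1) -> count=0 queue=[] holders={T1}
Step 14: signal(T1) -> count=1 queue=[] holders={none}
Final holders: {none} -> 0 thread(s)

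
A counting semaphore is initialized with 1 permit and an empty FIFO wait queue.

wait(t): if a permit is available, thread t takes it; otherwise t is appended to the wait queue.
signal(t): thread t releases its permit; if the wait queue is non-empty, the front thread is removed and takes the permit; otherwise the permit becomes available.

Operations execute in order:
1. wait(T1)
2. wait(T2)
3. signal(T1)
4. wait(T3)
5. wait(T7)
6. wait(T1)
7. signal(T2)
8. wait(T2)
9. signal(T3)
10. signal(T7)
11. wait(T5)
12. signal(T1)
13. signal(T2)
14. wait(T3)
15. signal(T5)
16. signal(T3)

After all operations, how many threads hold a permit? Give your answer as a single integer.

Step 1: wait(T1) -> count=0 queue=[] holders={T1}
Step 2: wait(T2) -> count=0 queue=[T2] holders={T1}
Step 3: signal(T1) -> count=0 queue=[] holders={T2}
Step 4: wait(T3) -> count=0 queue=[T3] holders={T2}
Step 5: wait(T7) -> count=0 queue=[T3,T7] holders={T2}
Step 6: wait(T1) -> count=0 queue=[T3,T7,T1] holders={T2}
Step 7: signal(T2) -> count=0 queue=[T7,T1] holders={T3}
Step 8: wait(T2) -> count=0 queue=[T7,T1,T2] holders={T3}
Step 9: signal(T3) -> count=0 queue=[T1,T2] holders={T7}
Step 10: signal(T7) -> count=0 queue=[T2] holders={T1}
Step 11: wait(T5) -> count=0 queue=[T2,T5] holders={T1}
Step 12: signal(T1) -> count=0 queue=[T5] holders={T2}
Step 13: signal(T2) -> count=0 queue=[] holders={T5}
Step 14: wait(T3) -> count=0 queue=[T3] holders={T5}
Step 15: signal(T5) -> count=0 queue=[] holders={T3}
Step 16: signal(T3) -> count=1 queue=[] holders={none}
Final holders: {none} -> 0 thread(s)

Answer: 0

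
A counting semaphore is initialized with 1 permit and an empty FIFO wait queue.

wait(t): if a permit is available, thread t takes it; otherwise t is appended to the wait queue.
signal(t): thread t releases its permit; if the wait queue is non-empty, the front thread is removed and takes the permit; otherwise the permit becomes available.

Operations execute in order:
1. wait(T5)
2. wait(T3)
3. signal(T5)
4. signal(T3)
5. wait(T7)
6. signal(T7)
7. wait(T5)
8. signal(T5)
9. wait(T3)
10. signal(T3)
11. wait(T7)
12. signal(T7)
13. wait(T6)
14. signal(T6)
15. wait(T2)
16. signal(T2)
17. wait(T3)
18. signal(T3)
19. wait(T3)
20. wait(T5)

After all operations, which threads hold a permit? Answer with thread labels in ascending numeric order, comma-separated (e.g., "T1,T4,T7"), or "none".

Answer: T3

Derivation:
Step 1: wait(T5) -> count=0 queue=[] holders={T5}
Step 2: wait(T3) -> count=0 queue=[T3] holders={T5}
Step 3: signal(T5) -> count=0 queue=[] holders={T3}
Step 4: signal(T3) -> count=1 queue=[] holders={none}
Step 5: wait(T7) -> count=0 queue=[] holders={T7}
Step 6: signal(T7) -> count=1 queue=[] holders={none}
Step 7: wait(T5) -> count=0 queue=[] holders={T5}
Step 8: signal(T5) -> count=1 queue=[] holders={none}
Step 9: wait(T3) -> count=0 queue=[] holders={T3}
Step 10: signal(T3) -> count=1 queue=[] holders={none}
Step 11: wait(T7) -> count=0 queue=[] holders={T7}
Step 12: signal(T7) -> count=1 queue=[] holders={none}
Step 13: wait(T6) -> count=0 queue=[] holders={T6}
Step 14: signal(T6) -> count=1 queue=[] holders={none}
Step 15: wait(T2) -> count=0 queue=[] holders={T2}
Step 16: signal(T2) -> count=1 queue=[] holders={none}
Step 17: wait(T3) -> count=0 queue=[] holders={T3}
Step 18: signal(T3) -> count=1 queue=[] holders={none}
Step 19: wait(T3) -> count=0 queue=[] holders={T3}
Step 20: wait(T5) -> count=0 queue=[T5] holders={T3}
Final holders: T3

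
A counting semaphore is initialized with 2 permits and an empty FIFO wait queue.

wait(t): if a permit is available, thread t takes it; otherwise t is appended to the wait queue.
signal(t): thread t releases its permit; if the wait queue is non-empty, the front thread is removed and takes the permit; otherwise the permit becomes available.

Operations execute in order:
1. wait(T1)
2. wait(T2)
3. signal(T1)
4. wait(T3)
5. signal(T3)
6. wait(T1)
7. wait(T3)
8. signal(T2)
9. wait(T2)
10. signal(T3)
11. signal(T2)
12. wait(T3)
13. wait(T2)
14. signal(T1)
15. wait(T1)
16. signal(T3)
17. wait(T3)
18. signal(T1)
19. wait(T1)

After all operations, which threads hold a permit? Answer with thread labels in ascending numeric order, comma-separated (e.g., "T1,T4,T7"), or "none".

Step 1: wait(T1) -> count=1 queue=[] holders={T1}
Step 2: wait(T2) -> count=0 queue=[] holders={T1,T2}
Step 3: signal(T1) -> count=1 queue=[] holders={T2}
Step 4: wait(T3) -> count=0 queue=[] holders={T2,T3}
Step 5: signal(T3) -> count=1 queue=[] holders={T2}
Step 6: wait(T1) -> count=0 queue=[] holders={T1,T2}
Step 7: wait(T3) -> count=0 queue=[T3] holders={T1,T2}
Step 8: signal(T2) -> count=0 queue=[] holders={T1,T3}
Step 9: wait(T2) -> count=0 queue=[T2] holders={T1,T3}
Step 10: signal(T3) -> count=0 queue=[] holders={T1,T2}
Step 11: signal(T2) -> count=1 queue=[] holders={T1}
Step 12: wait(T3) -> count=0 queue=[] holders={T1,T3}
Step 13: wait(T2) -> count=0 queue=[T2] holders={T1,T3}
Step 14: signal(T1) -> count=0 queue=[] holders={T2,T3}
Step 15: wait(T1) -> count=0 queue=[T1] holders={T2,T3}
Step 16: signal(T3) -> count=0 queue=[] holders={T1,T2}
Step 17: wait(T3) -> count=0 queue=[T3] holders={T1,T2}
Step 18: signal(T1) -> count=0 queue=[] holders={T2,T3}
Step 19: wait(T1) -> count=0 queue=[T1] holders={T2,T3}
Final holders: T2,T3

Answer: T2,T3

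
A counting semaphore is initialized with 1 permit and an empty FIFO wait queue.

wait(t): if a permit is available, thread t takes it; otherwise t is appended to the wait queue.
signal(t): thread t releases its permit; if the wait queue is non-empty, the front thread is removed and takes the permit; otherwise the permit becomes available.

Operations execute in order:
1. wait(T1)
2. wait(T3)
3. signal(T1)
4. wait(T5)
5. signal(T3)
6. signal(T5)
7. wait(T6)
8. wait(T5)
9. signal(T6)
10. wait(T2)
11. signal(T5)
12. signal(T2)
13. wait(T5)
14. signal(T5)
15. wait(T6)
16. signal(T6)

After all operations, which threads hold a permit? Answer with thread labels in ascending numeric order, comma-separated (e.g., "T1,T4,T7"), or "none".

Answer: none

Derivation:
Step 1: wait(T1) -> count=0 queue=[] holders={T1}
Step 2: wait(T3) -> count=0 queue=[T3] holders={T1}
Step 3: signal(T1) -> count=0 queue=[] holders={T3}
Step 4: wait(T5) -> count=0 queue=[T5] holders={T3}
Step 5: signal(T3) -> count=0 queue=[] holders={T5}
Step 6: signal(T5) -> count=1 queue=[] holders={none}
Step 7: wait(T6) -> count=0 queue=[] holders={T6}
Step 8: wait(T5) -> count=0 queue=[T5] holders={T6}
Step 9: signal(T6) -> count=0 queue=[] holders={T5}
Step 10: wait(T2) -> count=0 queue=[T2] holders={T5}
Step 11: signal(T5) -> count=0 queue=[] holders={T2}
Step 12: signal(T2) -> count=1 queue=[] holders={none}
Step 13: wait(T5) -> count=0 queue=[] holders={T5}
Step 14: signal(T5) -> count=1 queue=[] holders={none}
Step 15: wait(T6) -> count=0 queue=[] holders={T6}
Step 16: signal(T6) -> count=1 queue=[] holders={none}
Final holders: none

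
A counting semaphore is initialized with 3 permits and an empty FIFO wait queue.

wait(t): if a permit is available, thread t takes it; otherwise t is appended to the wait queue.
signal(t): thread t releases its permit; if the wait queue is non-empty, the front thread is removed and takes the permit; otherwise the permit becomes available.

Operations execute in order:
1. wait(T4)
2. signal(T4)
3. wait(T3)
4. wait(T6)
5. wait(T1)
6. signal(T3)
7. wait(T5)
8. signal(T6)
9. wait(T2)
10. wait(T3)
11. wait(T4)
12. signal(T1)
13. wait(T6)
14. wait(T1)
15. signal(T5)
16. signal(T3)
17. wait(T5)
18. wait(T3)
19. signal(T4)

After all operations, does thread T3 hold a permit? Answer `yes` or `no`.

Answer: no

Derivation:
Step 1: wait(T4) -> count=2 queue=[] holders={T4}
Step 2: signal(T4) -> count=3 queue=[] holders={none}
Step 3: wait(T3) -> count=2 queue=[] holders={T3}
Step 4: wait(T6) -> count=1 queue=[] holders={T3,T6}
Step 5: wait(T1) -> count=0 queue=[] holders={T1,T3,T6}
Step 6: signal(T3) -> count=1 queue=[] holders={T1,T6}
Step 7: wait(T5) -> count=0 queue=[] holders={T1,T5,T6}
Step 8: signal(T6) -> count=1 queue=[] holders={T1,T5}
Step 9: wait(T2) -> count=0 queue=[] holders={T1,T2,T5}
Step 10: wait(T3) -> count=0 queue=[T3] holders={T1,T2,T5}
Step 11: wait(T4) -> count=0 queue=[T3,T4] holders={T1,T2,T5}
Step 12: signal(T1) -> count=0 queue=[T4] holders={T2,T3,T5}
Step 13: wait(T6) -> count=0 queue=[T4,T6] holders={T2,T3,T5}
Step 14: wait(T1) -> count=0 queue=[T4,T6,T1] holders={T2,T3,T5}
Step 15: signal(T5) -> count=0 queue=[T6,T1] holders={T2,T3,T4}
Step 16: signal(T3) -> count=0 queue=[T1] holders={T2,T4,T6}
Step 17: wait(T5) -> count=0 queue=[T1,T5] holders={T2,T4,T6}
Step 18: wait(T3) -> count=0 queue=[T1,T5,T3] holders={T2,T4,T6}
Step 19: signal(T4) -> count=0 queue=[T5,T3] holders={T1,T2,T6}
Final holders: {T1,T2,T6} -> T3 not in holders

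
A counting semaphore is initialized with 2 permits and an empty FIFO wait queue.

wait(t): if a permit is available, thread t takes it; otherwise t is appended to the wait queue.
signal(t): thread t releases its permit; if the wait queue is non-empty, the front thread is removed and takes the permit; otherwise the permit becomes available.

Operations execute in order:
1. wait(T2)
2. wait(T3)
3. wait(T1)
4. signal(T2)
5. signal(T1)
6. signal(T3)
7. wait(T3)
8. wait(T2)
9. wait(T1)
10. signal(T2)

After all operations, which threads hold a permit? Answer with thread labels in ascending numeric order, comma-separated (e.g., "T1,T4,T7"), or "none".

Answer: T1,T3

Derivation:
Step 1: wait(T2) -> count=1 queue=[] holders={T2}
Step 2: wait(T3) -> count=0 queue=[] holders={T2,T3}
Step 3: wait(T1) -> count=0 queue=[T1] holders={T2,T3}
Step 4: signal(T2) -> count=0 queue=[] holders={T1,T3}
Step 5: signal(T1) -> count=1 queue=[] holders={T3}
Step 6: signal(T3) -> count=2 queue=[] holders={none}
Step 7: wait(T3) -> count=1 queue=[] holders={T3}
Step 8: wait(T2) -> count=0 queue=[] holders={T2,T3}
Step 9: wait(T1) -> count=0 queue=[T1] holders={T2,T3}
Step 10: signal(T2) -> count=0 queue=[] holders={T1,T3}
Final holders: T1,T3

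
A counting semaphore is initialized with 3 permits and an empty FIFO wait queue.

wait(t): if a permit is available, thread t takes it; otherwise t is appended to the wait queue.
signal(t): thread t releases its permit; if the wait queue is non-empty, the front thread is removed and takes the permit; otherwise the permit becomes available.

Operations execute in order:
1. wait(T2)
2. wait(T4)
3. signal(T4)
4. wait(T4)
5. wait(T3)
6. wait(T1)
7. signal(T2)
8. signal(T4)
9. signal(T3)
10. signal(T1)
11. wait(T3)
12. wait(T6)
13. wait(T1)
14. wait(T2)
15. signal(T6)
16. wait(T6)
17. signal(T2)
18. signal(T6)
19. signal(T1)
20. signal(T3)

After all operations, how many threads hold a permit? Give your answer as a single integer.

Answer: 0

Derivation:
Step 1: wait(T2) -> count=2 queue=[] holders={T2}
Step 2: wait(T4) -> count=1 queue=[] holders={T2,T4}
Step 3: signal(T4) -> count=2 queue=[] holders={T2}
Step 4: wait(T4) -> count=1 queue=[] holders={T2,T4}
Step 5: wait(T3) -> count=0 queue=[] holders={T2,T3,T4}
Step 6: wait(T1) -> count=0 queue=[T1] holders={T2,T3,T4}
Step 7: signal(T2) -> count=0 queue=[] holders={T1,T3,T4}
Step 8: signal(T4) -> count=1 queue=[] holders={T1,T3}
Step 9: signal(T3) -> count=2 queue=[] holders={T1}
Step 10: signal(T1) -> count=3 queue=[] holders={none}
Step 11: wait(T3) -> count=2 queue=[] holders={T3}
Step 12: wait(T6) -> count=1 queue=[] holders={T3,T6}
Step 13: wait(T1) -> count=0 queue=[] holders={T1,T3,T6}
Step 14: wait(T2) -> count=0 queue=[T2] holders={T1,T3,T6}
Step 15: signal(T6) -> count=0 queue=[] holders={T1,T2,T3}
Step 16: wait(T6) -> count=0 queue=[T6] holders={T1,T2,T3}
Step 17: signal(T2) -> count=0 queue=[] holders={T1,T3,T6}
Step 18: signal(T6) -> count=1 queue=[] holders={T1,T3}
Step 19: signal(T1) -> count=2 queue=[] holders={T3}
Step 20: signal(T3) -> count=3 queue=[] holders={none}
Final holders: {none} -> 0 thread(s)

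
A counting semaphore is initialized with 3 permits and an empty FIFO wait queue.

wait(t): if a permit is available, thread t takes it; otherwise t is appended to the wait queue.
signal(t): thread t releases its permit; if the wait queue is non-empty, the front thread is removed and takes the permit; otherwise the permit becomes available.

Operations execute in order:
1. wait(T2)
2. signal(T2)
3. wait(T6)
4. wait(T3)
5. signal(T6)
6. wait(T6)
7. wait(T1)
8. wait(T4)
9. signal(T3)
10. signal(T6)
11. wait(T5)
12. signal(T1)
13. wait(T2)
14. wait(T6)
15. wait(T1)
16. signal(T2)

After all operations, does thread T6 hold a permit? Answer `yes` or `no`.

Step 1: wait(T2) -> count=2 queue=[] holders={T2}
Step 2: signal(T2) -> count=3 queue=[] holders={none}
Step 3: wait(T6) -> count=2 queue=[] holders={T6}
Step 4: wait(T3) -> count=1 queue=[] holders={T3,T6}
Step 5: signal(T6) -> count=2 queue=[] holders={T3}
Step 6: wait(T6) -> count=1 queue=[] holders={T3,T6}
Step 7: wait(T1) -> count=0 queue=[] holders={T1,T3,T6}
Step 8: wait(T4) -> count=0 queue=[T4] holders={T1,T3,T6}
Step 9: signal(T3) -> count=0 queue=[] holders={T1,T4,T6}
Step 10: signal(T6) -> count=1 queue=[] holders={T1,T4}
Step 11: wait(T5) -> count=0 queue=[] holders={T1,T4,T5}
Step 12: signal(T1) -> count=1 queue=[] holders={T4,T5}
Step 13: wait(T2) -> count=0 queue=[] holders={T2,T4,T5}
Step 14: wait(T6) -> count=0 queue=[T6] holders={T2,T4,T5}
Step 15: wait(T1) -> count=0 queue=[T6,T1] holders={T2,T4,T5}
Step 16: signal(T2) -> count=0 queue=[T1] holders={T4,T5,T6}
Final holders: {T4,T5,T6} -> T6 in holders

Answer: yes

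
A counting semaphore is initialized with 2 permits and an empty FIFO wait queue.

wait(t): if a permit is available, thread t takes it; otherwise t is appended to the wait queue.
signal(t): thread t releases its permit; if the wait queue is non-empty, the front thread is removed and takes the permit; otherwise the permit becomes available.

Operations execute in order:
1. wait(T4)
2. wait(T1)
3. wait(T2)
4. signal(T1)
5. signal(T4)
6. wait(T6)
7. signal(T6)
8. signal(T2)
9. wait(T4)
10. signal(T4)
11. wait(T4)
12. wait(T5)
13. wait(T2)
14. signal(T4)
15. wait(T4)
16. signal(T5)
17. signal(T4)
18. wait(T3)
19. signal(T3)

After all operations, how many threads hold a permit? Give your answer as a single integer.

Answer: 1

Derivation:
Step 1: wait(T4) -> count=1 queue=[] holders={T4}
Step 2: wait(T1) -> count=0 queue=[] holders={T1,T4}
Step 3: wait(T2) -> count=0 queue=[T2] holders={T1,T4}
Step 4: signal(T1) -> count=0 queue=[] holders={T2,T4}
Step 5: signal(T4) -> count=1 queue=[] holders={T2}
Step 6: wait(T6) -> count=0 queue=[] holders={T2,T6}
Step 7: signal(T6) -> count=1 queue=[] holders={T2}
Step 8: signal(T2) -> count=2 queue=[] holders={none}
Step 9: wait(T4) -> count=1 queue=[] holders={T4}
Step 10: signal(T4) -> count=2 queue=[] holders={none}
Step 11: wait(T4) -> count=1 queue=[] holders={T4}
Step 12: wait(T5) -> count=0 queue=[] holders={T4,T5}
Step 13: wait(T2) -> count=0 queue=[T2] holders={T4,T5}
Step 14: signal(T4) -> count=0 queue=[] holders={T2,T5}
Step 15: wait(T4) -> count=0 queue=[T4] holders={T2,T5}
Step 16: signal(T5) -> count=0 queue=[] holders={T2,T4}
Step 17: signal(T4) -> count=1 queue=[] holders={T2}
Step 18: wait(T3) -> count=0 queue=[] holders={T2,T3}
Step 19: signal(T3) -> count=1 queue=[] holders={T2}
Final holders: {T2} -> 1 thread(s)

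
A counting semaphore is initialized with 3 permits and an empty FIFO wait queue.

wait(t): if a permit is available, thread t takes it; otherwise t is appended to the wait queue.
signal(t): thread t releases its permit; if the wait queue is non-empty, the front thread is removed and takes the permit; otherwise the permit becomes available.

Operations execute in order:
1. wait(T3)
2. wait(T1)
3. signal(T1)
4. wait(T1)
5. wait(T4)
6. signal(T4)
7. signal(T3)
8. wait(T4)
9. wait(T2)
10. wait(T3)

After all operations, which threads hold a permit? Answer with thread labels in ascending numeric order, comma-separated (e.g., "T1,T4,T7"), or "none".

Answer: T1,T2,T4

Derivation:
Step 1: wait(T3) -> count=2 queue=[] holders={T3}
Step 2: wait(T1) -> count=1 queue=[] holders={T1,T3}
Step 3: signal(T1) -> count=2 queue=[] holders={T3}
Step 4: wait(T1) -> count=1 queue=[] holders={T1,T3}
Step 5: wait(T4) -> count=0 queue=[] holders={T1,T3,T4}
Step 6: signal(T4) -> count=1 queue=[] holders={T1,T3}
Step 7: signal(T3) -> count=2 queue=[] holders={T1}
Step 8: wait(T4) -> count=1 queue=[] holders={T1,T4}
Step 9: wait(T2) -> count=0 queue=[] holders={T1,T2,T4}
Step 10: wait(T3) -> count=0 queue=[T3] holders={T1,T2,T4}
Final holders: T1,T2,T4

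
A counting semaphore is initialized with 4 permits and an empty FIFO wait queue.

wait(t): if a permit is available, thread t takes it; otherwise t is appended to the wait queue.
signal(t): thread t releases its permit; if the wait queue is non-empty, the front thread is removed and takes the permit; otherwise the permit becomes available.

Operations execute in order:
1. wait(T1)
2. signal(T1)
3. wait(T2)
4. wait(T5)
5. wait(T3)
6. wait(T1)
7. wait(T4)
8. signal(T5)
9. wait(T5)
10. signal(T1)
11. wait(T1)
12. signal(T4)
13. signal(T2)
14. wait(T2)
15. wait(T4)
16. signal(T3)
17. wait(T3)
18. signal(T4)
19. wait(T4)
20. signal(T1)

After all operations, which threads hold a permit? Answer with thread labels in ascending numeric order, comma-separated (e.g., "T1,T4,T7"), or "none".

Step 1: wait(T1) -> count=3 queue=[] holders={T1}
Step 2: signal(T1) -> count=4 queue=[] holders={none}
Step 3: wait(T2) -> count=3 queue=[] holders={T2}
Step 4: wait(T5) -> count=2 queue=[] holders={T2,T5}
Step 5: wait(T3) -> count=1 queue=[] holders={T2,T3,T5}
Step 6: wait(T1) -> count=0 queue=[] holders={T1,T2,T3,T5}
Step 7: wait(T4) -> count=0 queue=[T4] holders={T1,T2,T3,T5}
Step 8: signal(T5) -> count=0 queue=[] holders={T1,T2,T3,T4}
Step 9: wait(T5) -> count=0 queue=[T5] holders={T1,T2,T3,T4}
Step 10: signal(T1) -> count=0 queue=[] holders={T2,T3,T4,T5}
Step 11: wait(T1) -> count=0 queue=[T1] holders={T2,T3,T4,T5}
Step 12: signal(T4) -> count=0 queue=[] holders={T1,T2,T3,T5}
Step 13: signal(T2) -> count=1 queue=[] holders={T1,T3,T5}
Step 14: wait(T2) -> count=0 queue=[] holders={T1,T2,T3,T5}
Step 15: wait(T4) -> count=0 queue=[T4] holders={T1,T2,T3,T5}
Step 16: signal(T3) -> count=0 queue=[] holders={T1,T2,T4,T5}
Step 17: wait(T3) -> count=0 queue=[T3] holders={T1,T2,T4,T5}
Step 18: signal(T4) -> count=0 queue=[] holders={T1,T2,T3,T5}
Step 19: wait(T4) -> count=0 queue=[T4] holders={T1,T2,T3,T5}
Step 20: signal(T1) -> count=0 queue=[] holders={T2,T3,T4,T5}
Final holders: T2,T3,T4,T5

Answer: T2,T3,T4,T5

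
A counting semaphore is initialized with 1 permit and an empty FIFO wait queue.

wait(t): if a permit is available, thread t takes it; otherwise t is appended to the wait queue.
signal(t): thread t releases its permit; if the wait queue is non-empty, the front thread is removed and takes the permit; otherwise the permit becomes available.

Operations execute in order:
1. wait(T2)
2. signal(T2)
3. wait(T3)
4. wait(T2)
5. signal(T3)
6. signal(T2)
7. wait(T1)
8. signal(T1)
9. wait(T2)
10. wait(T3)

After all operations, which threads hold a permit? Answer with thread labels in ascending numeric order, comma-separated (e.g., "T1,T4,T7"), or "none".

Answer: T2

Derivation:
Step 1: wait(T2) -> count=0 queue=[] holders={T2}
Step 2: signal(T2) -> count=1 queue=[] holders={none}
Step 3: wait(T3) -> count=0 queue=[] holders={T3}
Step 4: wait(T2) -> count=0 queue=[T2] holders={T3}
Step 5: signal(T3) -> count=0 queue=[] holders={T2}
Step 6: signal(T2) -> count=1 queue=[] holders={none}
Step 7: wait(T1) -> count=0 queue=[] holders={T1}
Step 8: signal(T1) -> count=1 queue=[] holders={none}
Step 9: wait(T2) -> count=0 queue=[] holders={T2}
Step 10: wait(T3) -> count=0 queue=[T3] holders={T2}
Final holders: T2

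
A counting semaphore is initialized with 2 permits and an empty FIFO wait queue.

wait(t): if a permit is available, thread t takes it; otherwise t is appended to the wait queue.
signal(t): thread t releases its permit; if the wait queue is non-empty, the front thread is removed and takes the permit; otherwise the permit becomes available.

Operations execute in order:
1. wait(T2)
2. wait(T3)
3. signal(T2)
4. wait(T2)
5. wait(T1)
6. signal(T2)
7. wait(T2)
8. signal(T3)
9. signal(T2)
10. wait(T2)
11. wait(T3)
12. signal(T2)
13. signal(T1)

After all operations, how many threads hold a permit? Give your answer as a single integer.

Step 1: wait(T2) -> count=1 queue=[] holders={T2}
Step 2: wait(T3) -> count=0 queue=[] holders={T2,T3}
Step 3: signal(T2) -> count=1 queue=[] holders={T3}
Step 4: wait(T2) -> count=0 queue=[] holders={T2,T3}
Step 5: wait(T1) -> count=0 queue=[T1] holders={T2,T3}
Step 6: signal(T2) -> count=0 queue=[] holders={T1,T3}
Step 7: wait(T2) -> count=0 queue=[T2] holders={T1,T3}
Step 8: signal(T3) -> count=0 queue=[] holders={T1,T2}
Step 9: signal(T2) -> count=1 queue=[] holders={T1}
Step 10: wait(T2) -> count=0 queue=[] holders={T1,T2}
Step 11: wait(T3) -> count=0 queue=[T3] holders={T1,T2}
Step 12: signal(T2) -> count=0 queue=[] holders={T1,T3}
Step 13: signal(T1) -> count=1 queue=[] holders={T3}
Final holders: {T3} -> 1 thread(s)

Answer: 1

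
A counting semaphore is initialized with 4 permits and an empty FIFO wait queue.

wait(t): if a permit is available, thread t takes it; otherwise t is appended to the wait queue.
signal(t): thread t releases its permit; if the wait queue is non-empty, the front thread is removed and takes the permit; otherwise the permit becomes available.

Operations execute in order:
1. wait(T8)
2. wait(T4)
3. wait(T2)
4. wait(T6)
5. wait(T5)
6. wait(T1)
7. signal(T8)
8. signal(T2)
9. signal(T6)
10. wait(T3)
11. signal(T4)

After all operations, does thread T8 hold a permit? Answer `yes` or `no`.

Step 1: wait(T8) -> count=3 queue=[] holders={T8}
Step 2: wait(T4) -> count=2 queue=[] holders={T4,T8}
Step 3: wait(T2) -> count=1 queue=[] holders={T2,T4,T8}
Step 4: wait(T6) -> count=0 queue=[] holders={T2,T4,T6,T8}
Step 5: wait(T5) -> count=0 queue=[T5] holders={T2,T4,T6,T8}
Step 6: wait(T1) -> count=0 queue=[T5,T1] holders={T2,T4,T6,T8}
Step 7: signal(T8) -> count=0 queue=[T1] holders={T2,T4,T5,T6}
Step 8: signal(T2) -> count=0 queue=[] holders={T1,T4,T5,T6}
Step 9: signal(T6) -> count=1 queue=[] holders={T1,T4,T5}
Step 10: wait(T3) -> count=0 queue=[] holders={T1,T3,T4,T5}
Step 11: signal(T4) -> count=1 queue=[] holders={T1,T3,T5}
Final holders: {T1,T3,T5} -> T8 not in holders

Answer: no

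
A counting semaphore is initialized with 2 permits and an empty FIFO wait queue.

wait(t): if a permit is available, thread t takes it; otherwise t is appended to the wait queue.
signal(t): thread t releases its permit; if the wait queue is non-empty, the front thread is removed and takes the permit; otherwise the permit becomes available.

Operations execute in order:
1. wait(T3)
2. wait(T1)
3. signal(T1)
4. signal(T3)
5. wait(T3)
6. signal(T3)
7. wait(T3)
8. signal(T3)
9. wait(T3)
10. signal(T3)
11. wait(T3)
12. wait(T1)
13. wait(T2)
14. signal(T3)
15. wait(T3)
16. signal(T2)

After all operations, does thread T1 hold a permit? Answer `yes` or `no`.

Step 1: wait(T3) -> count=1 queue=[] holders={T3}
Step 2: wait(T1) -> count=0 queue=[] holders={T1,T3}
Step 3: signal(T1) -> count=1 queue=[] holders={T3}
Step 4: signal(T3) -> count=2 queue=[] holders={none}
Step 5: wait(T3) -> count=1 queue=[] holders={T3}
Step 6: signal(T3) -> count=2 queue=[] holders={none}
Step 7: wait(T3) -> count=1 queue=[] holders={T3}
Step 8: signal(T3) -> count=2 queue=[] holders={none}
Step 9: wait(T3) -> count=1 queue=[] holders={T3}
Step 10: signal(T3) -> count=2 queue=[] holders={none}
Step 11: wait(T3) -> count=1 queue=[] holders={T3}
Step 12: wait(T1) -> count=0 queue=[] holders={T1,T3}
Step 13: wait(T2) -> count=0 queue=[T2] holders={T1,T3}
Step 14: signal(T3) -> count=0 queue=[] holders={T1,T2}
Step 15: wait(T3) -> count=0 queue=[T3] holders={T1,T2}
Step 16: signal(T2) -> count=0 queue=[] holders={T1,T3}
Final holders: {T1,T3} -> T1 in holders

Answer: yes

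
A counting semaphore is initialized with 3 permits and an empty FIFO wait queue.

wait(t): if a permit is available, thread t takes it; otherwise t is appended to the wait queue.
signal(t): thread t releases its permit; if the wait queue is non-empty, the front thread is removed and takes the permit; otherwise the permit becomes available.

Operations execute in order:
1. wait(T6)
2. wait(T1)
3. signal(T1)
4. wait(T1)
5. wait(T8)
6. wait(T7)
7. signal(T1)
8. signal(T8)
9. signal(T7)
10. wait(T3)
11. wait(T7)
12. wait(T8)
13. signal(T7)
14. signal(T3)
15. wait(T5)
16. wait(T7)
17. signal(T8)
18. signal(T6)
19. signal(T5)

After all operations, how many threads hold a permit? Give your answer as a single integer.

Step 1: wait(T6) -> count=2 queue=[] holders={T6}
Step 2: wait(T1) -> count=1 queue=[] holders={T1,T6}
Step 3: signal(T1) -> count=2 queue=[] holders={T6}
Step 4: wait(T1) -> count=1 queue=[] holders={T1,T6}
Step 5: wait(T8) -> count=0 queue=[] holders={T1,T6,T8}
Step 6: wait(T7) -> count=0 queue=[T7] holders={T1,T6,T8}
Step 7: signal(T1) -> count=0 queue=[] holders={T6,T7,T8}
Step 8: signal(T8) -> count=1 queue=[] holders={T6,T7}
Step 9: signal(T7) -> count=2 queue=[] holders={T6}
Step 10: wait(T3) -> count=1 queue=[] holders={T3,T6}
Step 11: wait(T7) -> count=0 queue=[] holders={T3,T6,T7}
Step 12: wait(T8) -> count=0 queue=[T8] holders={T3,T6,T7}
Step 13: signal(T7) -> count=0 queue=[] holders={T3,T6,T8}
Step 14: signal(T3) -> count=1 queue=[] holders={T6,T8}
Step 15: wait(T5) -> count=0 queue=[] holders={T5,T6,T8}
Step 16: wait(T7) -> count=0 queue=[T7] holders={T5,T6,T8}
Step 17: signal(T8) -> count=0 queue=[] holders={T5,T6,T7}
Step 18: signal(T6) -> count=1 queue=[] holders={T5,T7}
Step 19: signal(T5) -> count=2 queue=[] holders={T7}
Final holders: {T7} -> 1 thread(s)

Answer: 1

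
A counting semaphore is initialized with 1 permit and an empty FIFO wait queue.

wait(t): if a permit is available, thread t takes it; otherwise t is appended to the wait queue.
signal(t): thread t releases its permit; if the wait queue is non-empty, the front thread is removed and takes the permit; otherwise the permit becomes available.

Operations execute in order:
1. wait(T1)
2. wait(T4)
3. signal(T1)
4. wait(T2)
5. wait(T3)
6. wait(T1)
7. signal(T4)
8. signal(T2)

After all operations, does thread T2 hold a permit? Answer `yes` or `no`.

Answer: no

Derivation:
Step 1: wait(T1) -> count=0 queue=[] holders={T1}
Step 2: wait(T4) -> count=0 queue=[T4] holders={T1}
Step 3: signal(T1) -> count=0 queue=[] holders={T4}
Step 4: wait(T2) -> count=0 queue=[T2] holders={T4}
Step 5: wait(T3) -> count=0 queue=[T2,T3] holders={T4}
Step 6: wait(T1) -> count=0 queue=[T2,T3,T1] holders={T4}
Step 7: signal(T4) -> count=0 queue=[T3,T1] holders={T2}
Step 8: signal(T2) -> count=0 queue=[T1] holders={T3}
Final holders: {T3} -> T2 not in holders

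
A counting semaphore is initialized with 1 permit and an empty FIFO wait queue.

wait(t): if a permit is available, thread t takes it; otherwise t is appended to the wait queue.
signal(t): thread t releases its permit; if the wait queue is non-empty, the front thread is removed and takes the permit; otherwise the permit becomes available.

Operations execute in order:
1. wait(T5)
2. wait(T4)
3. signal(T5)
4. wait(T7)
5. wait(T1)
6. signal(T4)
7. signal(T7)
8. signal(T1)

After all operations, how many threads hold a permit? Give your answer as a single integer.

Answer: 0

Derivation:
Step 1: wait(T5) -> count=0 queue=[] holders={T5}
Step 2: wait(T4) -> count=0 queue=[T4] holders={T5}
Step 3: signal(T5) -> count=0 queue=[] holders={T4}
Step 4: wait(T7) -> count=0 queue=[T7] holders={T4}
Step 5: wait(T1) -> count=0 queue=[T7,T1] holders={T4}
Step 6: signal(T4) -> count=0 queue=[T1] holders={T7}
Step 7: signal(T7) -> count=0 queue=[] holders={T1}
Step 8: signal(T1) -> count=1 queue=[] holders={none}
Final holders: {none} -> 0 thread(s)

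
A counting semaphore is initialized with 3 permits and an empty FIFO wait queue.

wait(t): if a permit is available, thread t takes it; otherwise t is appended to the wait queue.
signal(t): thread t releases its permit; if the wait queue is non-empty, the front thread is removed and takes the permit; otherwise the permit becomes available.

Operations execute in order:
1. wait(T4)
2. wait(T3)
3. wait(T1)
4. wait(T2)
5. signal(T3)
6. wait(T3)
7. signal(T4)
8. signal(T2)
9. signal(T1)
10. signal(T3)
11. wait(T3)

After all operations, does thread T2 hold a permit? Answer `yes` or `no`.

Step 1: wait(T4) -> count=2 queue=[] holders={T4}
Step 2: wait(T3) -> count=1 queue=[] holders={T3,T4}
Step 3: wait(T1) -> count=0 queue=[] holders={T1,T3,T4}
Step 4: wait(T2) -> count=0 queue=[T2] holders={T1,T3,T4}
Step 5: signal(T3) -> count=0 queue=[] holders={T1,T2,T4}
Step 6: wait(T3) -> count=0 queue=[T3] holders={T1,T2,T4}
Step 7: signal(T4) -> count=0 queue=[] holders={T1,T2,T3}
Step 8: signal(T2) -> count=1 queue=[] holders={T1,T3}
Step 9: signal(T1) -> count=2 queue=[] holders={T3}
Step 10: signal(T3) -> count=3 queue=[] holders={none}
Step 11: wait(T3) -> count=2 queue=[] holders={T3}
Final holders: {T3} -> T2 not in holders

Answer: no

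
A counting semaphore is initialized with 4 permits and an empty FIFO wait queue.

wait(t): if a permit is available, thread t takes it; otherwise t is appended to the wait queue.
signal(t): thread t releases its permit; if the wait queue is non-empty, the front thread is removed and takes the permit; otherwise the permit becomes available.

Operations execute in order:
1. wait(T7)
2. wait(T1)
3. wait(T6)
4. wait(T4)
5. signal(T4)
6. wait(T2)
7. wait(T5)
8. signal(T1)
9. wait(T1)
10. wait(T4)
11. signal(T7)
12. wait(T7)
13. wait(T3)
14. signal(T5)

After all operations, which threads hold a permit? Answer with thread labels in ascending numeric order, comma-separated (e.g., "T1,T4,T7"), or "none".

Answer: T1,T2,T4,T6

Derivation:
Step 1: wait(T7) -> count=3 queue=[] holders={T7}
Step 2: wait(T1) -> count=2 queue=[] holders={T1,T7}
Step 3: wait(T6) -> count=1 queue=[] holders={T1,T6,T7}
Step 4: wait(T4) -> count=0 queue=[] holders={T1,T4,T6,T7}
Step 5: signal(T4) -> count=1 queue=[] holders={T1,T6,T7}
Step 6: wait(T2) -> count=0 queue=[] holders={T1,T2,T6,T7}
Step 7: wait(T5) -> count=0 queue=[T5] holders={T1,T2,T6,T7}
Step 8: signal(T1) -> count=0 queue=[] holders={T2,T5,T6,T7}
Step 9: wait(T1) -> count=0 queue=[T1] holders={T2,T5,T6,T7}
Step 10: wait(T4) -> count=0 queue=[T1,T4] holders={T2,T5,T6,T7}
Step 11: signal(T7) -> count=0 queue=[T4] holders={T1,T2,T5,T6}
Step 12: wait(T7) -> count=0 queue=[T4,T7] holders={T1,T2,T5,T6}
Step 13: wait(T3) -> count=0 queue=[T4,T7,T3] holders={T1,T2,T5,T6}
Step 14: signal(T5) -> count=0 queue=[T7,T3] holders={T1,T2,T4,T6}
Final holders: T1,T2,T4,T6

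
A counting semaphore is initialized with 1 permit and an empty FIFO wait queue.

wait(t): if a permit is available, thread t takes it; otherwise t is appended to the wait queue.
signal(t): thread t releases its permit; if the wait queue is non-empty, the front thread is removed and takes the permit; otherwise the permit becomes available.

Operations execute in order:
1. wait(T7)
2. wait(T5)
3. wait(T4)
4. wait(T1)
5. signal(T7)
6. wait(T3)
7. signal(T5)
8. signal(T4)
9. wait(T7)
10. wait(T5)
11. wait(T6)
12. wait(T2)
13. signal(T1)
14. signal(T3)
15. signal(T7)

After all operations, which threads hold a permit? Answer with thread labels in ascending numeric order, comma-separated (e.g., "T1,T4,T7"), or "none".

Answer: T5

Derivation:
Step 1: wait(T7) -> count=0 queue=[] holders={T7}
Step 2: wait(T5) -> count=0 queue=[T5] holders={T7}
Step 3: wait(T4) -> count=0 queue=[T5,T4] holders={T7}
Step 4: wait(T1) -> count=0 queue=[T5,T4,T1] holders={T7}
Step 5: signal(T7) -> count=0 queue=[T4,T1] holders={T5}
Step 6: wait(T3) -> count=0 queue=[T4,T1,T3] holders={T5}
Step 7: signal(T5) -> count=0 queue=[T1,T3] holders={T4}
Step 8: signal(T4) -> count=0 queue=[T3] holders={T1}
Step 9: wait(T7) -> count=0 queue=[T3,T7] holders={T1}
Step 10: wait(T5) -> count=0 queue=[T3,T7,T5] holders={T1}
Step 11: wait(T6) -> count=0 queue=[T3,T7,T5,T6] holders={T1}
Step 12: wait(T2) -> count=0 queue=[T3,T7,T5,T6,T2] holders={T1}
Step 13: signal(T1) -> count=0 queue=[T7,T5,T6,T2] holders={T3}
Step 14: signal(T3) -> count=0 queue=[T5,T6,T2] holders={T7}
Step 15: signal(T7) -> count=0 queue=[T6,T2] holders={T5}
Final holders: T5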